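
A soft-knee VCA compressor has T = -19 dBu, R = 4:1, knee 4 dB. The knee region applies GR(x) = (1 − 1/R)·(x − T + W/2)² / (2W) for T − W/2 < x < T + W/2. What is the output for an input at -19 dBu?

x − T + W/2 = -19 − (-19) + 2 = 2.
GR = (1 − 1/4) × 2² / 8 = 0.75 × 4 / 8 = 0.375 dB.
Output = -19 − 0.375 = -19.375 dBu.

-19.375 dBu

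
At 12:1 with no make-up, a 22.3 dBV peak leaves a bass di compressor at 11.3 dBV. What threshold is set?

Gain reduction = 22.3 − 11.3 = 11 dB; output overshoot = GR / (R − 1) = 11 / 11 = 1 dB.
Threshold = output − output overshoot = 11.3 − 1 = 10.3 dBV.

10.3 dBV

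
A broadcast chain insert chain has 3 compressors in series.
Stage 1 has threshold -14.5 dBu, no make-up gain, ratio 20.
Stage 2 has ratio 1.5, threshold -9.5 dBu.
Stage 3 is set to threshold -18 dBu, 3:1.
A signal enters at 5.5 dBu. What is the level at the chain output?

-16.5 dBu

Stage 1: 20 dB above -14.5 dBu, reduced 20:1 to 1 dB above → -13.5 dBu.
Stage 2: -13.5 dBu ≤ -9.5 dBu, so stage 2 doesn't engage; output -13.5 dBu.
Stage 3: overshoot 4.5 dB → 4.5/3 = 1.5 dB → -16.5 dBu.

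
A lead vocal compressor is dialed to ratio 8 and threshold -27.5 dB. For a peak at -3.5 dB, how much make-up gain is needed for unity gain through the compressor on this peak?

Overshoot 24 dB → 24/8 = 3 dB after compression, so the compressed level is -27.5 + 3 = -24.5 dB.
Make-up = target − compressed = -3.5 − (-24.5) = 21 dB.

21 dB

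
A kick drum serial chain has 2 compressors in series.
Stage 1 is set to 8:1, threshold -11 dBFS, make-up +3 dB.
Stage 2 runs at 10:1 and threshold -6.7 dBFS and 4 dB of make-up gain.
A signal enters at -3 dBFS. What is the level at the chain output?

-3 dBFS

Stage 1: -3 dBFS is 8 dB over -11 dBFS; at 8:1 that becomes 1 dB over, giving -10 dBFS; +3 dB make-up → -7 dBFS.
Stage 2: below threshold (-7 ≤ -6.7); passes unchanged; make-up brings it to -3 dBFS.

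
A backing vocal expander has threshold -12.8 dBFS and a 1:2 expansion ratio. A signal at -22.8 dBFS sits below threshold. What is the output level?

-32.8 dBFS

The input is 10 dB below the -12.8 dBFS threshold.
A 1:2 expander multiplies undershoot by 2: 10 × 2 = 20 dB below threshold.
Output = -12.8 − 20 = -32.8 dBFS.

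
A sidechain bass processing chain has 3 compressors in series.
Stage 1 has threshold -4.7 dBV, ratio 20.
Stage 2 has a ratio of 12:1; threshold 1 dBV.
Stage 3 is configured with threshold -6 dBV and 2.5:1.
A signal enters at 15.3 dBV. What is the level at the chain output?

Stage 1: 15.3 dBV is 20 dB over -4.7 dBV; at 20:1 that becomes 1 dB over, giving -3.7 dBV.
Stage 2: -3.7 dBV is at or below the 1 dBV threshold — no compression; output -3.7 dBV.
Stage 3: overshoot 2.3 dB → 2.3/2.5 = 0.92 dB → -5.08 dBV.

-5.08 dBV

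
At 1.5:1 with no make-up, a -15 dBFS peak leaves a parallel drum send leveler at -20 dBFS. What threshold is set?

Gain reduction = -15 − (-20) = 5 dB; output overshoot = GR / (R − 1) = 5 / 0.5 = 10 dB.
Threshold = output − output overshoot = -20 − 10 = -30 dBFS.

-30 dBFS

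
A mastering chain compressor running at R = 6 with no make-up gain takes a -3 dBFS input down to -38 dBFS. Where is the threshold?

-45 dBFS

Gain reduction = -3 − (-38) = 35 dB; output overshoot = GR / (R − 1) = 35 / 5 = 7 dB.
Threshold = output − output overshoot = -38 − 7 = -45 dBFS.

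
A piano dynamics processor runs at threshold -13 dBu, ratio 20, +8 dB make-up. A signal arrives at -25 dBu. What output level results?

-17 dBu

-25 dBu is 12 dB below the -13 dBu threshold, so no gain reduction is applied.
Make-up gain adds 8 dB: -25 + 8 = -17 dBu.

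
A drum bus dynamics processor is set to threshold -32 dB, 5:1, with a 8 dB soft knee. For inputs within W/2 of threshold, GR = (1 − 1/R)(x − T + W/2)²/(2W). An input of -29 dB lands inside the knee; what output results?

-31.45 dB

x − T + W/2 = -29 − (-32) + 4 = 7.
GR = (1 − 1/5) × 7² / 16 = 0.8 × 49 / 16 = 2.45 dB.
Output = -29 − 2.45 = -31.45 dB.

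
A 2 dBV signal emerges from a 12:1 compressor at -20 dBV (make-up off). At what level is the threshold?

Input is 24 dB above T (since output overshoot × R = input overshoot: (-20 − T)·12 = 2 − T gives T = -22 dBV).
Check: -22 + (2 − (-22))/12 = -22 + 2 = -20 dBV. ✓

-22 dBV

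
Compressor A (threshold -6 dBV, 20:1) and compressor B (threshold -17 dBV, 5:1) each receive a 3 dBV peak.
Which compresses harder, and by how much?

B, by 7.45 dB

A: overshoot 9 dB → output overshoot 0.45 dB → GR 8.55 dB.
B: overshoot 20 dB → output overshoot 4 dB → GR 16 dB.
B reduces 7.45 dB more.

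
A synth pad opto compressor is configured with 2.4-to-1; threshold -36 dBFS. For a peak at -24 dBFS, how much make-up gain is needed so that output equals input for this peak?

Without make-up, output = threshold + overshoot/2.4 = -36 + 5 = -31 dBFS.
Gap to target: 7 dB.

7 dB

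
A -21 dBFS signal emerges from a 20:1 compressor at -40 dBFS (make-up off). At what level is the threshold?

-41 dBFS

Let T be the threshold. Output overshoot = (input overshoot)/R, so -40 − T = (-21 − T)/20.
20·(-40 − T) = -21 − T → 19·T = -800 − (-21) = -779.
T = -779/19 = -41 dBFS.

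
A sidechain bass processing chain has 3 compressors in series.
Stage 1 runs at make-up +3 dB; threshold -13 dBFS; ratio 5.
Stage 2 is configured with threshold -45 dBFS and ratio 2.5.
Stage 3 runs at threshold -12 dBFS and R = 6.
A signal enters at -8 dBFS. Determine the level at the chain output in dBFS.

Stage 1: overshoot 5 dB → 5/5 = 1 dB → -12 dBFS; +3 dB make-up → -9 dBFS.
Stage 2: 36 dB above -45 dBFS, reduced 2.5:1 to 14.4 dB above → -30.6 dBFS.
Stage 3: -30.6 dBFS ≤ -12 dBFS, so stage 3 doesn't engage; output -30.6 dBFS.

-30.6 dBFS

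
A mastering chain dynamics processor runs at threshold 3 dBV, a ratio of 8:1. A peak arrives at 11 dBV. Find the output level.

The input is 8 dB above the 3 dBV threshold.
8:1 compression reduces that to 8/8 = 1 dB over.
That puts the output at 4 dBV.

4 dBV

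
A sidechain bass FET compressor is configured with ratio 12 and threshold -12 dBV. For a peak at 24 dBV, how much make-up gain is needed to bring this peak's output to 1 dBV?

10 dB

Overshoot 36 dB → 36/12 = 3 dB after compression, so the compressed level is -12 + 3 = -9 dBV.
Make-up = target − compressed = 1 − (-9) = 10 dB.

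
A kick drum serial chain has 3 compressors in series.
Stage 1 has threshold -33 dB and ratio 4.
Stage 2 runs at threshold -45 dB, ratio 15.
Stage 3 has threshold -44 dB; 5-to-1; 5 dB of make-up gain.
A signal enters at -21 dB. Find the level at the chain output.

-39 dB

Stage 1: overshoot 12 dB → 12/4 = 3 dB → -30 dB.
Stage 2: 15 dB above -45 dB, reduced 15:1 to 1 dB above → -44 dB.
Stage 3: below threshold (-44 ≤ -44); passes unchanged; make-up brings it to -39 dB.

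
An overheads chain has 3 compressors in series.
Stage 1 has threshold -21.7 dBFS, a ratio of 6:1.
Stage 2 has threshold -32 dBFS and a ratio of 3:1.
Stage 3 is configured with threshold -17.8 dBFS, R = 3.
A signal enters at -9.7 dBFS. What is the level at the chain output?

-27.9 dBFS

Stage 1: -9.7 dBFS is 12 dB over -21.7 dBFS; at 6:1 that becomes 2 dB over, giving -19.7 dBFS.
Stage 2: -19.7 dBFS is 12.3 dB over -32 dBFS; at 3:1 that becomes 4.1 dB over, giving -27.9 dBFS.
Stage 3: -27.9 dBFS is at or below the -17.8 dBFS threshold — no compression; output -27.9 dBFS.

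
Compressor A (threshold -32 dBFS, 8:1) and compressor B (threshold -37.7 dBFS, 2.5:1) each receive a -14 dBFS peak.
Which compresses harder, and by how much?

A: 18 dB over, compressed to 2.25 dB over, so 15.75 dB of GR.
B: 23.7 dB over, compressed to 9.48 dB over, so 14.22 dB of GR.
A applies 1.53 dB more gain reduction.

A, by 1.53 dB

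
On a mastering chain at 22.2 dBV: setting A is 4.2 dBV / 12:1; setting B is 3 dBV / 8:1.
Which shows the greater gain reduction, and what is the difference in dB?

B, by 0.3 dB

A: GR = 18 − 18/12 = 16.5 dB.
B: GR = 19.2 − 19.2/8 = 16.8 dB.
B applies 0.3 dB more gain reduction.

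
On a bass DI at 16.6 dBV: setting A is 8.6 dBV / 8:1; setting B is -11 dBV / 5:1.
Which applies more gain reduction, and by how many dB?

A: GR = 8 − 8/8 = 7 dB.
B: GR = 27.6 − 27.6/5 = 22.08 dB.
B reduces 15.08 dB more.

B, by 15.08 dB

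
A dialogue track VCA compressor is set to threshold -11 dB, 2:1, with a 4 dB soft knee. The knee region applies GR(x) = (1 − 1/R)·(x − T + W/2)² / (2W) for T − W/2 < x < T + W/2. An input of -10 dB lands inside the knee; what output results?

-10.5625 dB

x − T + W/2 = -10 − (-11) + 2 = 3.
GR = (1 − 1/2) × 3² / 8 = 0.5 × 9 / 8 = 0.5625 dB.
Output = -10 − 0.5625 = -10.5625 dB.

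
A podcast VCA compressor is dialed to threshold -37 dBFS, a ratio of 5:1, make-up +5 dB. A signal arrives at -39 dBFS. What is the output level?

-34 dBFS

-39 dBFS is 2 dB below the -37 dBFS threshold, so no gain reduction is applied.
Make-up gain adds 5 dB: -39 + 5 = -34 dBFS.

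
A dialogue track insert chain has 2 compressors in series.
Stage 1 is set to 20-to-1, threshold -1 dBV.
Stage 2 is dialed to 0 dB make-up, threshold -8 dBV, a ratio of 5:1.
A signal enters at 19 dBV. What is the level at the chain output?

Stage 1: overshoot 20 dB → 20/20 = 1 dB → 0 dBV.
Stage 2: 8 dB above -8 dBV, reduced 5:1 to 1.6 dB above → -6.4 dBV.

-6.4 dBV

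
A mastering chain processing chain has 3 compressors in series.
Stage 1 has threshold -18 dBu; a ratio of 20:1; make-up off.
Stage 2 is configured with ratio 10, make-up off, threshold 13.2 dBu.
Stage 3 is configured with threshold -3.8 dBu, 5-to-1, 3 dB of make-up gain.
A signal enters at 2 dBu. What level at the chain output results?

Stage 1: overshoot 20 dB → 20/20 = 1 dB → -17 dBu.
Stage 2: -17 dBu is at or below the 13.2 dBu threshold — no compression; output -17 dBu.
Stage 3: -17 dBu is at or below the -3.8 dBu threshold — no compression; make-up brings it to -14 dBu.

-14 dBu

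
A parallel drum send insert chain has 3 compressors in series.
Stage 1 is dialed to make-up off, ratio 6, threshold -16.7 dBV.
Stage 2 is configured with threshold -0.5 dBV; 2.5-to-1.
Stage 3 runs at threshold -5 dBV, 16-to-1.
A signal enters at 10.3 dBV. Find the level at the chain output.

Stage 1: 27 dB above -16.7 dBV, reduced 6:1 to 4.5 dB above → -12.2 dBV.
Stage 2: -12.2 dBV is at or below the -0.5 dBV threshold — no compression; output -12.2 dBV.
Stage 3: -12.2 dBV ≤ -5 dBV, so stage 3 doesn't engage; output -12.2 dBV.

-12.2 dBV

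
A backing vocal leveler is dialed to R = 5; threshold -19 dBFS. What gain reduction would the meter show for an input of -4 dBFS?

12 dB

The signal is 15 dB above threshold.
At 5:1, output sits 15/5 = 3 dB above threshold.
Gain reduction = 15 − 3 = 12 dB.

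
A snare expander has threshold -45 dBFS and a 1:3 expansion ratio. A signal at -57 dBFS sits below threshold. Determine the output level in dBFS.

Below threshold, a 1:3 expander applies gain = (3−1)×(T − x) of attenuation.
(3−1) × 12 = 24 dB, so output = -57 − 24 = -81 dBFS.

-81 dBFS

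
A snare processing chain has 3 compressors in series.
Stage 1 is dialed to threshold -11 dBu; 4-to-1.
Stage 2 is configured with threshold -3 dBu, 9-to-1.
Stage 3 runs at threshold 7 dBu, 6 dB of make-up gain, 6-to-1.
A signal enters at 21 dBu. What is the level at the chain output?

3 dBu

Stage 1: overshoot 32 dB → 32/4 = 8 dB → -3 dBu.
Stage 2: below threshold (-3 ≤ -3); passes unchanged; output -3 dBu.
Stage 3: -3 dBu ≤ 7 dBu, so stage 3 doesn't engage; make-up brings it to 3 dBu.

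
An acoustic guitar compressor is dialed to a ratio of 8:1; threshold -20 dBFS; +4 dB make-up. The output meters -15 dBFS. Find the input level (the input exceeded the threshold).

-12 dBFS

Stripping the +4 dB make-up gives -19 dBFS at the gain stage.
The compressed level sits -19 − (-20) = 1 dB over threshold.
Before 8:1 compression the overshoot was 1 × 8 = 8 dB, so input = -20 + 8 = -12 dBFS.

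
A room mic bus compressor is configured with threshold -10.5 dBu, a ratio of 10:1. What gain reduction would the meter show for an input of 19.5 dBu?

Overshoot = 19.5 − (-10.5) = 30 dB.
A 10:1 ratio leaves 3 dB of that excess.
Gain reduction = 30 − 3 = 27 dB.

27 dB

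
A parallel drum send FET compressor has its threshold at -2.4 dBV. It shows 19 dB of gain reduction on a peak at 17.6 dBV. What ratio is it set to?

Input overshoot = 17.6 − (-2.4) = 20 dB.
Output overshoot = 20 − 19 = 1 dB.
Ratio = input overshoot / output overshoot = 20 / 1 = 20.

20:1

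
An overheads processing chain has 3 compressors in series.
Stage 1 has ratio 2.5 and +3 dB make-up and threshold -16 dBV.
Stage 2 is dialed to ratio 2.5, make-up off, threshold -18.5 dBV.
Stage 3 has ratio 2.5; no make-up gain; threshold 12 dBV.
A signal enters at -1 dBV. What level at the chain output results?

Stage 1: overshoot 15 dB → 15/2.5 = 6 dB → -10 dBV; +3 dB make-up → -7 dBV.
Stage 2: -7 dBV is 11.5 dB over -18.5 dBV; at 2.5:1 that becomes 4.6 dB over, giving -13.9 dBV.
Stage 3: below threshold (-13.9 ≤ 12); passes unchanged; output -13.9 dBV.

-13.9 dBV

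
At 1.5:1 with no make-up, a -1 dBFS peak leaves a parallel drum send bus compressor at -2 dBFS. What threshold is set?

Let T be the threshold. Output overshoot = (input overshoot)/R, so -2 − T = (-1 − T)/1.5.
1.5·(-2 − T) = -1 − T → 0.5·T = -3 − (-1) = -2.
T = -2/0.5 = -4 dBFS.

-4 dBFS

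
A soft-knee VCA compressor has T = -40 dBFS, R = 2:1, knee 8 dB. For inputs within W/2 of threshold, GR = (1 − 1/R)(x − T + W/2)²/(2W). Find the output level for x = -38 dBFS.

x − T + W/2 = -38 − (-40) + 4 = 6.
GR = (1 − 1/2) × 6² / 16 = 0.5 × 36 / 16 = 1.125 dB.
Output = -38 − 1.125 = -39.125 dBFS.

-39.125 dBFS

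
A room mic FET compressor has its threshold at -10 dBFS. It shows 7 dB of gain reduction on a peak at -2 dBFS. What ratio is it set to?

Input overshoot = -2 − (-10) = 8 dB.
Output overshoot = 8 − 7 = 1 dB.
Ratio = input overshoot / output overshoot = 8 / 1 = 8.

8:1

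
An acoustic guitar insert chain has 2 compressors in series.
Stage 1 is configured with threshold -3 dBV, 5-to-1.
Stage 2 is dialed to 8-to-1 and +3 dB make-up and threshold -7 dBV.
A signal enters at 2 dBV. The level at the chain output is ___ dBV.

Stage 1: overshoot 5 dB → 5/5 = 1 dB → -2 dBV.
Stage 2: 5 dB above -7 dBV, reduced 8:1 to 0.625 dB above → -6.375 dBV; +3 dB make-up → -3.375 dBV.

-3.375 dBV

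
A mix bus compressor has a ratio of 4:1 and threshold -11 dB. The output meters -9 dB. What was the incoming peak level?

That's 2 dB above the -11 dB threshold.
Input overshoot = R × output overshoot = 8 dB → input = -11 + 8 = -3 dB.

-3 dB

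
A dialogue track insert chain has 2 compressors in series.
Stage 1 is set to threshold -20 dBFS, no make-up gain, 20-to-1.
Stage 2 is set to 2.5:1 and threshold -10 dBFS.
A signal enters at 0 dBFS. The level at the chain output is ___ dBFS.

Stage 1: 0 dBFS is 20 dB over -20 dBFS; at 20:1 that becomes 1 dB over, giving -19 dBFS.
Stage 2: below threshold (-19 ≤ -10); passes unchanged; output -19 dBFS.

-19 dBFS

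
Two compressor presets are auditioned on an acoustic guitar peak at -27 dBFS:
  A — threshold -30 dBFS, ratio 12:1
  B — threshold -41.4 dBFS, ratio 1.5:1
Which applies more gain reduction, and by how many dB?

A: GR = 3 − 3/12 = 2.75 dB.
B: GR = 14.4 − 14.4/1.5 = 4.8 dB.
Difference: 2.05 dB in favour of B.

B, by 2.05 dB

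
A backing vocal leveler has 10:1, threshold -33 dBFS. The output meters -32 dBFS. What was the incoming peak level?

The compressed level sits -32 − (-33) = 1 dB over threshold.
Input overshoot = R × output overshoot = 10 dB → input = -33 + 10 = -23 dBFS.

-23 dBFS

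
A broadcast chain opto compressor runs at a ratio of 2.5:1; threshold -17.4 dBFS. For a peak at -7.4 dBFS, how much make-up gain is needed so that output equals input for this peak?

6 dB

Overshoot 10 dB → 10/2.5 = 4 dB after compression, so the compressed level is -17.4 + 4 = -13.4 dBFS.
Make-up = target − compressed = -7.4 − (-13.4) = 6 dB.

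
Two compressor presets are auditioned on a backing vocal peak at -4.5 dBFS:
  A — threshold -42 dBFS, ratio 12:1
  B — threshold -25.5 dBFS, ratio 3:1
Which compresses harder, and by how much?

A: overshoot 37.5 dB → output overshoot 3.125 dB → GR 34.375 dB.
B: overshoot 21 dB → output overshoot 7 dB → GR 14 dB.
Difference: 20.375 dB in favour of A.

A, by 20.375 dB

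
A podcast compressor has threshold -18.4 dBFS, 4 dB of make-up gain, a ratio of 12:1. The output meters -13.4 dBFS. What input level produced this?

Before make-up, the level was -13.4 − 4 = -17.4 dBFS.
That's 1 dB above the -18.4 dBFS threshold.
Input overshoot = R × output overshoot = 12 dB → input = -18.4 + 12 = -6.4 dBFS.

-6.4 dBFS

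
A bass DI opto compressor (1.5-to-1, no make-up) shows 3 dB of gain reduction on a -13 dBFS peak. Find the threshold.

Input is 9 dB above T (since output overshoot × R = input overshoot: (-16 − T)·1.5 = -13 − T gives T = -22 dBFS).
Check: -22 + (-13 − (-22))/1.5 = -22 + 6 = -16 dBFS. ✓

-22 dBFS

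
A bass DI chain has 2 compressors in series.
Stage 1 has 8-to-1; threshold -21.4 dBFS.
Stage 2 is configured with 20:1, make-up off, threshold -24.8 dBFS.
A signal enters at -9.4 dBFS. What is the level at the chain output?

Stage 1: -9.4 dBFS is 12 dB over -21.4 dBFS; at 8:1 that becomes 1.5 dB over, giving -19.9 dBFS.
Stage 2: -19.9 dBFS is 4.9 dB over -24.8 dBFS; at 20:1 that becomes 0.245 dB over, giving -24.555 dBFS.

-24.555 dBFS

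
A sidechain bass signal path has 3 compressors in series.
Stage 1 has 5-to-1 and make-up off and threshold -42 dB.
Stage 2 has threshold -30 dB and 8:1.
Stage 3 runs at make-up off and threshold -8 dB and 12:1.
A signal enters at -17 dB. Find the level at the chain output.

-37 dB

Stage 1: 25 dB above -42 dB, reduced 5:1 to 5 dB above → -37 dB.
Stage 2: -37 dB is at or below the -30 dB threshold — no compression; output -37 dB.
Stage 3: below threshold (-37 ≤ -8); passes unchanged; output -37 dB.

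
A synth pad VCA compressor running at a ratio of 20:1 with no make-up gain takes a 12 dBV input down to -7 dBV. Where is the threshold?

Gain reduction = 12 − (-7) = 19 dB; output overshoot = GR / (R − 1) = 19 / 19 = 1 dB.
Threshold = output − output overshoot = -7 − 1 = -8 dBV.

-8 dBV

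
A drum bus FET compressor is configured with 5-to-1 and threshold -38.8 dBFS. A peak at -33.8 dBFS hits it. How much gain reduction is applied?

Overshoot = -33.8 − (-38.8) = 5 dB.
A 5:1 ratio leaves 1 dB of that excess.
So the signal is attenuated by 5 − 1 = 4 dB.

4 dB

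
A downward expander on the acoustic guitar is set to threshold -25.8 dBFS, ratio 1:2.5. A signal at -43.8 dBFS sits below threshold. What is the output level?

-70.8 dBFS

Undershoot = (-25.8) − (-43.8) = 18 dB.
At 1:2.5, that expands to 45 dB under threshold.
Output = -25.8 − 45 = -70.8 dBFS.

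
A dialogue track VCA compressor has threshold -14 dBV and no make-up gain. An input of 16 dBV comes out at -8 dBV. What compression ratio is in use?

Input overshoot = 16 − (-14) = 30 dB; output overshoot = -8 − (-14) = 6 dB.
Ratio = 30 / 6 = 5.

5:1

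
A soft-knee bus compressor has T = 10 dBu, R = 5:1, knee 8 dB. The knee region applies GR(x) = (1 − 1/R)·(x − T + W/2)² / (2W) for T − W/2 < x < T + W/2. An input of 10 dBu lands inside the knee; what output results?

x − T + W/2 = 10 − 10 + 4 = 4.
GR = (1 − 1/5) × 4² / 16 = 0.8 × 16 / 16 = 0.8 dB.
Output = 10 − 0.8 = 9.2 dBu.

9.2 dBu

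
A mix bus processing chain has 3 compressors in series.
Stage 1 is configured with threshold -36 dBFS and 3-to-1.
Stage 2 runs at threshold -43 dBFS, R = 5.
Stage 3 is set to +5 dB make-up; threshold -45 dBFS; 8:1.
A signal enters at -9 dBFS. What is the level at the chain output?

Stage 1: -9 dBFS is 27 dB over -36 dBFS; at 3:1 that becomes 9 dB over, giving -27 dBFS.
Stage 2: 16 dB above -43 dBFS, reduced 5:1 to 3.2 dB above → -39.8 dBFS.
Stage 3: 5.2 dB above -45 dBFS, reduced 8:1 to 0.65 dB above → -44.35 dBFS; +5 dB make-up → -39.35 dBFS.

-39.35 dBFS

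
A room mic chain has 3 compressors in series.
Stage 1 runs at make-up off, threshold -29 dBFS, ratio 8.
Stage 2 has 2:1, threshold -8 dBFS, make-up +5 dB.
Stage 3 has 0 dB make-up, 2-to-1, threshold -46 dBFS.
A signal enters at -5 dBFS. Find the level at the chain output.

Stage 1: -5 dBFS is 24 dB over -29 dBFS; at 8:1 that becomes 3 dB over, giving -26 dBFS.
Stage 2: below threshold (-26 ≤ -8); passes unchanged; make-up brings it to -21 dBFS.
Stage 3: 25 dB above -46 dBFS, reduced 2:1 to 12.5 dB above → -33.5 dBFS.

-33.5 dBFS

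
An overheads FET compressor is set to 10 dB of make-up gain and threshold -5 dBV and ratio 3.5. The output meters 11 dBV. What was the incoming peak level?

16 dBV

Stripping the +10 dB make-up gives 1 dBV at the gain stage.
That's 6 dB above the -5 dBV threshold.
Input overshoot = R × output overshoot = 21 dB → input = -5 + 21 = 16 dBV.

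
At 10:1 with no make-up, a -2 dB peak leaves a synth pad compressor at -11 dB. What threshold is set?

-12 dB

Let T be the threshold. Output overshoot = (input overshoot)/R, so -11 − T = (-2 − T)/10.
10·(-11 − T) = -2 − T → 9·T = -110 − (-2) = -108.
T = -108/9 = -12 dB.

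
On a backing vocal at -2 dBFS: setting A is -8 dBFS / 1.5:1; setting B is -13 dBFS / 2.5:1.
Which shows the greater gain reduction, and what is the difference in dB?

A: GR = 6 − 6/1.5 = 2 dB.
B: GR = 11 − 11/2.5 = 6.6 dB.
Difference: 4.6 dB in favour of B.

B, by 4.6 dB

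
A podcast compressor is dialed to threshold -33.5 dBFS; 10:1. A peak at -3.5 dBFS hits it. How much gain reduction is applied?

-3.5 dBFS exceeds the threshold by 30 dB.
A 10:1 ratio leaves 3 dB of that excess.
GR = overshoot in − overshoot out = 30 − 3 = 27 dB.

27 dB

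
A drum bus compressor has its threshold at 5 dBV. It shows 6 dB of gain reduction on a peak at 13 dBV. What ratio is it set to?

4:1

Input overshoot = 13 − 5 = 8 dB.
Output overshoot = 8 − 6 = 2 dB.
Ratio = input overshoot / output overshoot = 8 / 2 = 4.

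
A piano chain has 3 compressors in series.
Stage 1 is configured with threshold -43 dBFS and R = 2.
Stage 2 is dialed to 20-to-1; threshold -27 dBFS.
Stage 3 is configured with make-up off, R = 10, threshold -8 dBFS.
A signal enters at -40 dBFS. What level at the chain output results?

Stage 1: -40 dBFS is 3 dB over -43 dBFS; at 2:1 that becomes 1.5 dB over, giving -41.5 dBFS.
Stage 2: below threshold (-41.5 ≤ -27); passes unchanged; output -41.5 dBFS.
Stage 3: -41.5 dBFS is at or below the -8 dBFS threshold — no compression; output -41.5 dBFS.

-41.5 dBFS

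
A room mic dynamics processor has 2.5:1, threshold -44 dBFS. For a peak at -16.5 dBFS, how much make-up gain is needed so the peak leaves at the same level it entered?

Overshoot 27.5 dB → 27.5/2.5 = 11 dB after compression, so the compressed level is -44 + 11 = -33 dBFS.
Make-up = target − compressed = -16.5 − (-33) = 16.5 dB.

16.5 dB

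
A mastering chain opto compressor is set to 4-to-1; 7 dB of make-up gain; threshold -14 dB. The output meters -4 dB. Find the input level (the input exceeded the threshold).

-2 dB

Before make-up, the level was -4 − 7 = -11 dB.
That's 3 dB above the -14 dB threshold.
Before 4:1 compression the overshoot was 3 × 4 = 12 dB, so input = -14 + 12 = -2 dB.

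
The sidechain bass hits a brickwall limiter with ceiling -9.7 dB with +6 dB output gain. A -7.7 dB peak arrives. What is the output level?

The limiter clamps the peak to its -9.7 dB ceiling.
Output gain then adds 6 dB: -9.7 + 6 = -3.7 dB.

-3.7 dB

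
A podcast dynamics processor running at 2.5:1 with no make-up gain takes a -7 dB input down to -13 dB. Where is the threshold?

-17 dB

Gain reduction = -7 − (-13) = 6 dB; output overshoot = GR / (R − 1) = 6 / 1.5 = 4 dB.
Threshold = output − output overshoot = -13 − 4 = -17 dB.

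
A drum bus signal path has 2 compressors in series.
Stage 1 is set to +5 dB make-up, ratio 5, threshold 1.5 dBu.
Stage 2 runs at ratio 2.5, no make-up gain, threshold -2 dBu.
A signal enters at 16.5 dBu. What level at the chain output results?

2.6 dBu

Stage 1: 16.5 dBu is 15 dB over 1.5 dBu; at 5:1 that becomes 3 dB over, giving 4.5 dBu; +5 dB make-up → 9.5 dBu.
Stage 2: 11.5 dB above -2 dBu, reduced 2.5:1 to 4.6 dB above → 2.6 dBu.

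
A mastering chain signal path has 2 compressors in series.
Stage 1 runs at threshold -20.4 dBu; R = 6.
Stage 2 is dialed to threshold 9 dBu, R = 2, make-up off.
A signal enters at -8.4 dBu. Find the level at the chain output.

-18.4 dBu

Stage 1: overshoot 12 dB → 12/6 = 2 dB → -18.4 dBu.
Stage 2: below threshold (-18.4 ≤ 9); passes unchanged; output -18.4 dBu.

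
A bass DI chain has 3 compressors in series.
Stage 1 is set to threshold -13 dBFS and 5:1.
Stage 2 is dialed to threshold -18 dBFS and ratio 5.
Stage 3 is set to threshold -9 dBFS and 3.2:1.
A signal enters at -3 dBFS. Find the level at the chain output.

Stage 1: -3 dBFS is 10 dB over -13 dBFS; at 5:1 that becomes 2 dB over, giving -11 dBFS.
Stage 2: overshoot 7 dB → 7/5 = 1.4 dB → -16.6 dBFS.
Stage 3: -16.6 dBFS is at or below the -9 dBFS threshold — no compression; output -16.6 dBFS.

-16.6 dBFS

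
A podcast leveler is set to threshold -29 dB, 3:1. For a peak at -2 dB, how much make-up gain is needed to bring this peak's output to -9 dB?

11 dB

Overshoot 27 dB → 27/3 = 9 dB after compression, so the compressed level is -29 + 9 = -20 dB.
Make-up = target − compressed = -9 − (-20) = 11 dB.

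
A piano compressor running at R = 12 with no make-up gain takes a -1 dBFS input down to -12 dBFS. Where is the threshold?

Let T be the threshold. Output overshoot = (input overshoot)/R, so -12 − T = (-1 − T)/12.
12·(-12 − T) = -1 − T → 11·T = -144 − (-1) = -143.
T = -143/11 = -13 dBFS.

-13 dBFS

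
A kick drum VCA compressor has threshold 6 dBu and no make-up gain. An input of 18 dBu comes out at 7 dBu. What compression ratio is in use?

12:1

Input overshoot = 18 − 6 = 12 dB; output overshoot = 7 − 6 = 1 dB.
Ratio = 12 / 1 = 12.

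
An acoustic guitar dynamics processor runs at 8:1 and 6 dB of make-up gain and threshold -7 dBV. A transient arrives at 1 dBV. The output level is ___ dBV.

0 dBV

Overshoot: 1 − (-7) = 8 dB.
8:1 compression reduces that to 8/8 = 1 dB over.
That puts the output at -6 dBV; make-up adds 6 dB, giving 0 dBV.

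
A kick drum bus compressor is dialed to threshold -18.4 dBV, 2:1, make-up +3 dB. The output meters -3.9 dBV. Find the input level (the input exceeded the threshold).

4.6 dBV

Remove make-up: -3.9 − 3 = -6.9 dBV.
Post-compression overshoot = -6.9 − (-18.4) = 11.5 dB.
Before 2:1 compression the overshoot was 11.5 × 2 = 23 dB, so input = -18.4 + 23 = 4.6 dBV.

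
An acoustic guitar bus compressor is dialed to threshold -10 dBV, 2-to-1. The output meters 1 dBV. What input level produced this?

Post-compression overshoot = 1 − (-10) = 11 dB.
Before 2:1 compression the overshoot was 11 × 2 = 22 dB, so input = -10 + 22 = 12 dBV.

12 dBV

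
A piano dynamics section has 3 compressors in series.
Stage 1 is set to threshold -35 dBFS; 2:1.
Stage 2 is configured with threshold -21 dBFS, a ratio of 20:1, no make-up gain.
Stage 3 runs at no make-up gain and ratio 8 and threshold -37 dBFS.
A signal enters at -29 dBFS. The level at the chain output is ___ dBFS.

Stage 1: -29 dBFS is 6 dB over -35 dBFS; at 2:1 that becomes 3 dB over, giving -32 dBFS.
Stage 2: -32 dBFS is at or below the -21 dBFS threshold — no compression; output -32 dBFS.
Stage 3: -32 dBFS is 5 dB over -37 dBFS; at 8:1 that becomes 0.625 dB over, giving -36.375 dBFS.

-36.375 dBFS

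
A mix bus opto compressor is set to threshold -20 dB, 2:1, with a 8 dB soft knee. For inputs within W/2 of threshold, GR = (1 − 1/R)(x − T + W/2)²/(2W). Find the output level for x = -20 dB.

x − T + W/2 = -20 − (-20) + 4 = 4.
GR = (1 − 1/2) × 4² / 16 = 0.5 × 16 / 16 = 0.5 dB.
Output = -20 − 0.5 = -20.5 dB.

-20.5 dB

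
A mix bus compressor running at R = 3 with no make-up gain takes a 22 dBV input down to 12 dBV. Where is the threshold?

7 dBV

Let T be the threshold. Output overshoot = (input overshoot)/R, so 12 − T = (22 − T)/3.
3·(12 − T) = 22 − T → 2·T = 36 − 22 = 14.
T = 14/2 = 7 dBV.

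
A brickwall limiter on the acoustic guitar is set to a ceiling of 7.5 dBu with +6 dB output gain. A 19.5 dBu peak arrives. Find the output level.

A brickwall limiter is an ∞:1 compressor: any input above the ceiling is clamped to 7.5 dBu.
Output gain then adds 6 dB: 7.5 + 6 = 13.5 dBu.

13.5 dBu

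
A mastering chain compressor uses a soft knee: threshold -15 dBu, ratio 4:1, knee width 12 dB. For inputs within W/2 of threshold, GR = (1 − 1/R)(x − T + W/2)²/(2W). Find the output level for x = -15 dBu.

x − T + W/2 = -15 − (-15) + 6 = 6.
GR = (1 − 1/4) × 6² / 24 = 0.75 × 36 / 24 = 1.125 dB.
Output = -15 − 1.125 = -16.125 dBu.

-16.125 dBu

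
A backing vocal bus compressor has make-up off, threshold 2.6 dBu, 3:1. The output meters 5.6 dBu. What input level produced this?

11.6 dBu

That's 3 dB above the 2.6 dBu threshold.
Undo the ratio: input overshoot = 3 × 3 = 9 dB, giving input = 11.6 dBu.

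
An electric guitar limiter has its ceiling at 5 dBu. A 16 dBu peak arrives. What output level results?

5 dBu

At ∞:1, everything above 5 dBu is held at the ceiling.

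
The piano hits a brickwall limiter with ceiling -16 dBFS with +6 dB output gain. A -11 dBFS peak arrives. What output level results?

-10 dBFS

At ∞:1, everything above -16 dBFS is held at the ceiling.
Output gain then adds 6 dB: -16 + 6 = -10 dBFS.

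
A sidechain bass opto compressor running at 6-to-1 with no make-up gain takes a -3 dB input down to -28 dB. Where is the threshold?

Input is 30 dB above T (since output overshoot × R = input overshoot: (-28 − T)·6 = -3 − T gives T = -33 dB).
Check: -33 + (-3 − (-33))/6 = -33 + 5 = -28 dB. ✓

-33 dB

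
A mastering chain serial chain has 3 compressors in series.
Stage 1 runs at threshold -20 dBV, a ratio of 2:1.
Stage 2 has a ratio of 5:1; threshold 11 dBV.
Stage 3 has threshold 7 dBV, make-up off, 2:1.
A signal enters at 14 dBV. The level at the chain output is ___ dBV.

-3 dBV

Stage 1: overshoot 34 dB → 34/2 = 17 dB → -3 dBV.
Stage 2: below threshold (-3 ≤ 11); passes unchanged; output -3 dBV.
Stage 3: -3 dBV ≤ 7 dBV, so stage 3 doesn't engage; output -3 dBV.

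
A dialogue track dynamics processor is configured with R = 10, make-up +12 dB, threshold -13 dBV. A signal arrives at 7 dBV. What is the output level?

The input is 20 dB above the -13 dBV threshold.
At 10:1 the overshoot is divided by 10, leaving 2 dB above threshold.
Output = -13 + 2 = -11 dBV; make-up adds 12 dB, giving 1 dBV.

1 dBV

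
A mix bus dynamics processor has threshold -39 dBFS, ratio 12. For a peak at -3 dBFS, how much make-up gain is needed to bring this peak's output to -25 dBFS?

Overshoot 36 dB → 36/12 = 3 dB after compression, so the compressed level is -39 + 3 = -36 dBFS.
Make-up = target − compressed = -25 − (-36) = 11 dB.

11 dB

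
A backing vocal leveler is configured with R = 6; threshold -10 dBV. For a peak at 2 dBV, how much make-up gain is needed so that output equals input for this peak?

The peak compresses to -10 + 12/6 = -8 dBV.
To reach 2 dBV requires 2 − (-8) = 10 dB of make-up.

10 dB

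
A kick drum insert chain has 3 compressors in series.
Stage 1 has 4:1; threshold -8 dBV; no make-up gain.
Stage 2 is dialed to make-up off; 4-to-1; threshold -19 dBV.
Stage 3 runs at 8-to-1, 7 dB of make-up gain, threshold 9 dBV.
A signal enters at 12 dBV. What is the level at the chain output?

-8 dBV

Stage 1: 12 dBV is 20 dB over -8 dBV; at 4:1 that becomes 5 dB over, giving -3 dBV.
Stage 2: -3 dBV is 16 dB over -19 dBV; at 4:1 that becomes 4 dB over, giving -15 dBV.
Stage 3: -15 dBV ≤ 9 dBV, so stage 3 doesn't engage; make-up brings it to -8 dBV.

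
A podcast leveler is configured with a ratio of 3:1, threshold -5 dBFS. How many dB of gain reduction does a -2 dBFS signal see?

2 dB

Overshoot = -2 − (-5) = 3 dB.
At 3:1, output sits 3/3 = 1 dB above threshold.
GR = overshoot in − overshoot out = 3 − 1 = 2 dB.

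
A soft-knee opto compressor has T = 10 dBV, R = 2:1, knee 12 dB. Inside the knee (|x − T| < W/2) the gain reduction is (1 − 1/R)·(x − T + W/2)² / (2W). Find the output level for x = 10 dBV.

x − T + W/2 = 10 − 10 + 6 = 6.
GR = (1 − 1/2) × 6² / 24 = 0.5 × 36 / 24 = 0.75 dB.
Output = 10 − 0.75 = 9.25 dBV.

9.25 dBV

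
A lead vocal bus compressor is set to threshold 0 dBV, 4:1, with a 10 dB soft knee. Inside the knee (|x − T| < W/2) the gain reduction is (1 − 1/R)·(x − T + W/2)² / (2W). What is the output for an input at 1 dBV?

-0.35 dBV

x − T + W/2 = 1 − 0 + 5 = 6.
GR = (1 − 1/4) × 6² / 20 = 0.75 × 36 / 20 = 1.35 dB.
Output = 1 − 1.35 = -0.35 dBV.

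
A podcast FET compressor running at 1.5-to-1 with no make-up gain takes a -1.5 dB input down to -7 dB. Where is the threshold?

-18 dB

Input is 16.5 dB above T (since output overshoot × R = input overshoot: (-7 − T)·1.5 = -1.5 − T gives T = -18 dB).
Check: -18 + (-1.5 − (-18))/1.5 = -18 + 11 = -7 dB. ✓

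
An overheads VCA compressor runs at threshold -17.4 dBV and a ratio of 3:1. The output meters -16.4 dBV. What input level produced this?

Post-compression overshoot = -16.4 − (-17.4) = 1 dB.
Before 3:1 compression the overshoot was 1 × 3 = 3 dB, so input = -17.4 + 3 = -14.4 dBV.

-14.4 dBV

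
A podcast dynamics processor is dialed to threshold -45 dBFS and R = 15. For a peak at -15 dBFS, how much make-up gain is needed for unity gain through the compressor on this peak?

The peak compresses to -45 + 30/15 = -43 dBFS.
To reach -15 dBFS requires -15 − (-43) = 28 dB of make-up.

28 dB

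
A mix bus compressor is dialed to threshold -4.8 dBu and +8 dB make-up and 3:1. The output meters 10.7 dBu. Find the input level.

Before make-up, the level was 10.7 − 8 = 2.7 dBu.
That's 7.5 dB above the -4.8 dBu threshold.
Before 3:1 compression the overshoot was 7.5 × 3 = 22.5 dB, so input = -4.8 + 22.5 = 17.7 dBu.

17.7 dBu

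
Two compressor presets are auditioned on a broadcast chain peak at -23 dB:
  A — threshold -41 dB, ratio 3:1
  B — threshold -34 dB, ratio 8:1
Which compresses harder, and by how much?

A, by 2.375 dB

A: overshoot 18 dB → output overshoot 6 dB → GR 12 dB.
B: overshoot 11 dB → output overshoot 1.375 dB → GR 9.625 dB.
A applies 2.375 dB more gain reduction.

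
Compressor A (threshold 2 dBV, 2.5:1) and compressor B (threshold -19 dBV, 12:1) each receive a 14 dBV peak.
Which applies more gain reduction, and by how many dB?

B, by 23.05 dB

A: overshoot 12 dB → output overshoot 4.8 dB → GR 7.2 dB.
B: overshoot 33 dB → output overshoot 2.75 dB → GR 30.25 dB.
B reduces 23.05 dB more.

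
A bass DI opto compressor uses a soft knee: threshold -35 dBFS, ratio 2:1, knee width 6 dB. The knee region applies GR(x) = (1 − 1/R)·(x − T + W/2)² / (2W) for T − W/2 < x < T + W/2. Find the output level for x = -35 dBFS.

-35.375 dBFS

x − T + W/2 = -35 − (-35) + 3 = 3.
GR = (1 − 1/2) × 3² / 12 = 0.5 × 9 / 12 = 0.375 dB.
Output = -35 − 0.375 = -35.375 dBFS.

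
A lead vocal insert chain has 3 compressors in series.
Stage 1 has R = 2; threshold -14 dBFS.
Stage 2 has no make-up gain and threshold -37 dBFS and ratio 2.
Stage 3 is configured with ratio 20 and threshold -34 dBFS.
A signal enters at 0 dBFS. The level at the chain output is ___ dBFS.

-33.4 dBFS

Stage 1: overshoot 14 dB → 14/2 = 7 dB → -7 dBFS.
Stage 2: 30 dB above -37 dBFS, reduced 2:1 to 15 dB above → -22 dBFS.
Stage 3: 12 dB above -34 dBFS, reduced 20:1 to 0.6 dB above → -33.4 dBFS.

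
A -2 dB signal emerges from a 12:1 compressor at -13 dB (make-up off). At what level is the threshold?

Gain reduction = -2 − (-13) = 11 dB; output overshoot = GR / (R − 1) = 11 / 11 = 1 dB.
Threshold = output − output overshoot = -13 − 1 = -14 dB.

-14 dB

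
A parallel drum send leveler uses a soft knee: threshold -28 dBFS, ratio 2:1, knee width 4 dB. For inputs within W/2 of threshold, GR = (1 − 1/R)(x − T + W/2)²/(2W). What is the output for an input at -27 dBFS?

-27.5625 dBFS

x − T + W/2 = -27 − (-28) + 2 = 3.
GR = (1 − 1/2) × 3² / 8 = 0.5 × 9 / 8 = 0.5625 dB.
Output = -27 − 0.5625 = -27.5625 dBFS.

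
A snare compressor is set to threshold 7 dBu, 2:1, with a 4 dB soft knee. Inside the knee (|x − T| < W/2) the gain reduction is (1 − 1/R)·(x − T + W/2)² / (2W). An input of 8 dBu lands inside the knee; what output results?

7.4375 dBu

x − T + W/2 = 8 − 7 + 2 = 3.
GR = (1 − 1/2) × 3² / 8 = 0.5 × 9 / 8 = 0.5625 dB.
Output = 8 − 0.5625 = 7.4375 dBu.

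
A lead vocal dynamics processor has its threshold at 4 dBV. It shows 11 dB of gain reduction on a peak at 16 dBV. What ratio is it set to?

12:1

Input overshoot = 16 − 4 = 12 dB.
Output overshoot = 12 − 11 = 1 dB.
Ratio = input overshoot / output overshoot = 12 / 1 = 12.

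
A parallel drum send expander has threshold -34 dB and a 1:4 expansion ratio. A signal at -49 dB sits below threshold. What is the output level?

-94 dB

The input is 15 dB below the -34 dB threshold.
A 1:4 expander multiplies undershoot by 4: 15 × 4 = 60 dB below threshold.
Output = -34 − 60 = -94 dB.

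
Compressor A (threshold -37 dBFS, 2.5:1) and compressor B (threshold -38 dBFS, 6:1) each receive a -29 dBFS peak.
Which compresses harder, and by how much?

A: GR = 8 − 8/2.5 = 4.8 dB.
B: GR = 9 − 9/6 = 7.5 dB.
B reduces 2.7 dB more.

B, by 2.7 dB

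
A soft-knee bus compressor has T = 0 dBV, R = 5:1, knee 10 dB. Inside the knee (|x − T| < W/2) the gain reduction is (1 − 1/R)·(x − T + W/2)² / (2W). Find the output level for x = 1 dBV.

-0.44 dBV

x − T + W/2 = 1 − 0 + 5 = 6.
GR = (1 − 1/5) × 6² / 20 = 0.8 × 36 / 20 = 1.44 dB.
Output = 1 − 1.44 = -0.44 dBV.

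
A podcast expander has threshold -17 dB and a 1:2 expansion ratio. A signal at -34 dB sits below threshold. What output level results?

Below threshold, a 1:2 expander applies gain = (2−1)×(T − x) of attenuation.
(2−1) × 17 = 17 dB, so output = -34 − 17 = -51 dB.

-51 dB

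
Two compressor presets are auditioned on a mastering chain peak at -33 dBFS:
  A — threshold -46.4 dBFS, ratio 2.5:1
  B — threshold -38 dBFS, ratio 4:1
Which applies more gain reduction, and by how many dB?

A, by 4.29 dB

A: GR = 13.4 − 13.4/2.5 = 8.04 dB.
B: GR = 5 − 5/4 = 3.75 dB.
A applies 4.29 dB more gain reduction.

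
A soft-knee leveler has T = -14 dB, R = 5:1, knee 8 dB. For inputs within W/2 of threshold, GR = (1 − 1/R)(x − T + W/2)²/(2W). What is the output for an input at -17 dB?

-17.05 dB

x − T + W/2 = -17 − (-14) + 4 = 1.
GR = (1 − 1/5) × 1² / 16 = 0.8 × 1 / 16 = 0.05 dB.
Output = -17 − 0.05 = -17.05 dB.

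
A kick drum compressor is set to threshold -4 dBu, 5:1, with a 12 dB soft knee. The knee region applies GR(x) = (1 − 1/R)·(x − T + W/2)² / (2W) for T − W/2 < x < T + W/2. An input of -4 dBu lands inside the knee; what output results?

-5.2 dBu

x − T + W/2 = -4 − (-4) + 6 = 6.
GR = (1 − 1/5) × 6² / 24 = 0.8 × 36 / 24 = 1.2 dB.
Output = -4 − 1.2 = -5.2 dBu.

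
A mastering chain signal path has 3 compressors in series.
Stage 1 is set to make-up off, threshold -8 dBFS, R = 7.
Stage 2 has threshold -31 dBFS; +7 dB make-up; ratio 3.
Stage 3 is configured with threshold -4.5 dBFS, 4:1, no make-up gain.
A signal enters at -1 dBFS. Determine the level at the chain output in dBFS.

Stage 1: 7 dB above -8 dBFS, reduced 7:1 to 1 dB above → -7 dBFS.
Stage 2: overshoot 24 dB → 24/3 = 8 dB → -23 dBFS; +7 dB make-up → -16 dBFS.
Stage 3: -16 dBFS is at or below the -4.5 dBFS threshold — no compression; output -16 dBFS.

-16 dBFS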